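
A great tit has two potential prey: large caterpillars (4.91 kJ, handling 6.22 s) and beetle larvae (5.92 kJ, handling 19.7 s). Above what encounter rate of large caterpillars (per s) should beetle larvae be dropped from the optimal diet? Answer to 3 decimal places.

The zero-one rule: include beetle larvae iff E₂/h₂ > λE₁/(1+λh₁). Equality gives the switch point.
λE₁h₂ = E₂ + λE₂h₁ ⇒ λ = E₂/(E₁h₂ − E₂h₁) = 5.92/(96.73 − 36.82) = 0.09882 per s.

0.099 per s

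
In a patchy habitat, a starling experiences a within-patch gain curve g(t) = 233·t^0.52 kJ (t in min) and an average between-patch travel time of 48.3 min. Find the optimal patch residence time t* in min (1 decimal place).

52.3 min

Optimal t* satisfies g'(t*) = g(t*)/(T + t*).
g'(t) = 0.52·233·t^-0.48. Setting 0.52·233·t^-0.48 = 233·t^0.52/(48.3+t) gives 0.52(48.3+t) = t, so 0.48·t = 0.52×48.3.
t* = 0.52×48.3/0.48 = 52.33 min.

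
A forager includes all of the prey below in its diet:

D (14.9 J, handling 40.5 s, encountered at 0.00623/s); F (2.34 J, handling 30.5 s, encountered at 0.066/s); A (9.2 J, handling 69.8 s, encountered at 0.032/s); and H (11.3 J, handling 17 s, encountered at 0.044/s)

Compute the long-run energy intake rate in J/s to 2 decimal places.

0.17 J/s

Energy encountered per unit search time: 0.00623×14.9 + 0.066×2.34 + 0.032×9.2 + 0.044×11.3 = 1.039 J/s.
Handling time per unit search time: 0.00623×40.5 + 0.066×30.5 + 0.032×69.8 + 0.044×17 = 5.247.
Rate = 1.039/(1 + 5.247) = 0.1663 J/s.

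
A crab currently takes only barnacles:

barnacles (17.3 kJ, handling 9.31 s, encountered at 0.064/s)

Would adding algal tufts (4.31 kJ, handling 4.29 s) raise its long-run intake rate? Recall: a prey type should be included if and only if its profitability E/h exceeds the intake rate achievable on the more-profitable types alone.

Current rate: (0.064×17.3)/(1 + 0.064×9.31) = 0.6938 kJ/s.
algal tufts: E/h = 4.31/4.29 = 1.005 kJ/s.
Since 1.005 > R, including algal tufts increases the long-run rate.

Yes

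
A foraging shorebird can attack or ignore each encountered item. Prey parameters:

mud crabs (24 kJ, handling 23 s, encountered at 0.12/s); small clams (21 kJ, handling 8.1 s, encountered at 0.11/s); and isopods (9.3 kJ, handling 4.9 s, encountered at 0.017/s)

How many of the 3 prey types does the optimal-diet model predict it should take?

2

Profitabilities (E/h, kJ/s): small clams 2.59, isopods 1.9, mud crabs 1.04. Add prey in this order while the next type's profitability exceeds the intake rate on those already taken.
Rate on top 1: 1.222. isopods: 1.9 > 1.222 → include.
Rate on top 2: 1.25. mud crabs: 1.04 < 1.25 → exclude; stop.
Optimal diet: small clams, isopods — 2 of 3 types.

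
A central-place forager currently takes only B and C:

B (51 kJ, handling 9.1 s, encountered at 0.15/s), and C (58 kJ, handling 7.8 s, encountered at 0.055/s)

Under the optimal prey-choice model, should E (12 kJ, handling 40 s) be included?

No

Current rate: (0.15×51 + 0.055×58)/(1 + 0.15×9.1 + 0.055×7.8) = 3.88 kJ/s.
Profitability of E: 12/40 = 0.3 kJ/s.
0.3 < 3.88, so adding E would lower the average — exclude it.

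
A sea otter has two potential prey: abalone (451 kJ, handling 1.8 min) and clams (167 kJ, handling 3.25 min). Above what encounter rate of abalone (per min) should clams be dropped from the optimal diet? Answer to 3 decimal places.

0.143 per min

The zero-one rule: include clams iff E₂/h₂ > λE₁/(1+λh₁). Equality gives the switch point.
λE₁h₂ = E₂ + λE₂h₁ ⇒ λ = E₂/(E₁h₂ − E₂h₁) = 167/(1466 − 300.6) = 0.1433 per min.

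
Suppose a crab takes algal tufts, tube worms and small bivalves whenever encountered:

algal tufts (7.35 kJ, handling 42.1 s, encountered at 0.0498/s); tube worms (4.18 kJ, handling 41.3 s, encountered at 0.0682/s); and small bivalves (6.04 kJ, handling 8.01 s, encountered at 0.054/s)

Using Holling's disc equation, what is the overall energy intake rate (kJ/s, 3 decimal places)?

0.154 kJ/s

R = (0.0498×7.35 + 0.0682×4.18 + 0.054×6.04) / (1 + 0.0498×42.1 + 0.0682×41.3 + 0.054×8.01) = 0.9773/6.346 = 0.154 kJ/s.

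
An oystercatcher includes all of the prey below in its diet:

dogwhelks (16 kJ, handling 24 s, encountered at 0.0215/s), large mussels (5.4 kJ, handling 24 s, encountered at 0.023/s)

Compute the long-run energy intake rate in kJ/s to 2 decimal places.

0.23 kJ/s

R = Σλ_iE_i / (1 + Σλ_ih_i)
Numerator: 0.0215×16 + 0.023×5.4 = 0.4682
Denominator: 1 + 0.0215×24 + 0.023×24 = 2.068
R = 0.4682/2.068 = 0.2264 kJ/s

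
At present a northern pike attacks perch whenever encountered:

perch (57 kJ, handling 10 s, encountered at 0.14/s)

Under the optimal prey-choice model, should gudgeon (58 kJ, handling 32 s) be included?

Intake rate on the current diet: R = (0.14×57) / (1 + 0.14×10) = 7.98/2.4 = 3.325 kJ/s.
Profitability of gudgeon: 58/32 = 1.812 kJ/s.
1.812 < 3.325, so adding gudgeon would lower the average — exclude it.

No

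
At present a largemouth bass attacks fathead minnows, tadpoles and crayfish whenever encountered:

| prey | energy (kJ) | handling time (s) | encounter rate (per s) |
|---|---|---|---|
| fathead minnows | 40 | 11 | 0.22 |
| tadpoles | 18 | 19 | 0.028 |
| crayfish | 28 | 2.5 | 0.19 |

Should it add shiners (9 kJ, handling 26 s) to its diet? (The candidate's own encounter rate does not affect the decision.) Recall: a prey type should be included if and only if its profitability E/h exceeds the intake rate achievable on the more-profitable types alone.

No

On fathead minnows, tadpoles and crayfish alone, R = ΣλE/(1+Σλh) = 14.62/4.427 = 3.303 kJ/s.
Profitability of shiners: 9/26 = 0.3462 kJ/s.
Since 0.3462 < R, time spent handling shiners is better spent searching.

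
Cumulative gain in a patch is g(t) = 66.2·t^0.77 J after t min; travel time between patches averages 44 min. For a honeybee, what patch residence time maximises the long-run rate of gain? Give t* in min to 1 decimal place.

Maximise g(t)/(T+t): set derivative to zero → g'(t)(T+t) = g(t).
g'(t) = 0.77·66.2·t^-0.23. Setting 0.77·66.2·t^-0.23 = 66.2·t^0.77/(44+t) gives 0.77(44+t) = t, so 0.23·t = 0.77×44.
t* = 0.77×44/0.23 = 147.3 min.

147.3 min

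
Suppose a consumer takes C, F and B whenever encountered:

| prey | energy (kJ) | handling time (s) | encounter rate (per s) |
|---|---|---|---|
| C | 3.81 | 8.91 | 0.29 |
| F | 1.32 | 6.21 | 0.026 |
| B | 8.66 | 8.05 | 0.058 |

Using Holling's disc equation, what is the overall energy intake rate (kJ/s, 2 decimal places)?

0.39 kJ/s

R = Σλ_iE_i / (1 + Σλ_ih_i)
Numerator: 0.29×3.81 + 0.026×1.32 + 0.058×8.66 = 1.641
Denominator: 1 + 0.29×8.91 + 0.026×6.21 + 0.058×8.05 = 4.212
R = 1.641/4.212 = 0.3897 kJ/s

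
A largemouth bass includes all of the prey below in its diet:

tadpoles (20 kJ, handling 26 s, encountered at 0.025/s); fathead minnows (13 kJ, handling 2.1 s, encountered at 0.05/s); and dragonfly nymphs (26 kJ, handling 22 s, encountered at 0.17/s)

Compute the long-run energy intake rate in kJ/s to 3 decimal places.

1.014 kJ/s

R = Σλ_iE_i / (1 + Σλ_ih_i)
Numerator: 0.025×20 + 0.05×13 + 0.17×26 = 5.57
Denominator: 1 + 0.025×26 + 0.05×2.1 + 0.17×22 = 5.495
R = 5.57/5.495 = 1.014 kJ/s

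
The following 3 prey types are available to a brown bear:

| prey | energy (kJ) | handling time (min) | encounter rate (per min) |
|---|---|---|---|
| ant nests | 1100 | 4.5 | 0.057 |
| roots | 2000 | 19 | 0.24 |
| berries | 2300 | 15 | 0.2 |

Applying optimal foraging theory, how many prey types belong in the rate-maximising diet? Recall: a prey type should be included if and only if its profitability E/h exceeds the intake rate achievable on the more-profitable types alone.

Profitabilities (E/h, kJ/min): ant nests 244, berries 153, roots 105. Add prey in this order while the next type's profitability exceeds the intake rate on those already taken.
Rate on top 1: 49.9. berries: 153 > 49.9 → include.
Rate on top 2: 122.8. roots: 105 < 122.8 → exclude; stop.
Optimal diet: ant nests, berries — 2 of 3 types.

2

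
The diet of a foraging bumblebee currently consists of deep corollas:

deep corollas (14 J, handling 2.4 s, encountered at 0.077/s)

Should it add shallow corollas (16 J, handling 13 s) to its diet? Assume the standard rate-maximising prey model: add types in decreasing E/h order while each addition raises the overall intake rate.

Yes

Intake rate on the current diet: R = (0.077×14) / (1 + 0.077×2.4) = 1.078/1.185 = 0.9099 J/s.
shallow corollas: E/h = 16/13 = 1.231 J/s.
1.231 > 0.9099, so adding shallow corollas raises the average — include it.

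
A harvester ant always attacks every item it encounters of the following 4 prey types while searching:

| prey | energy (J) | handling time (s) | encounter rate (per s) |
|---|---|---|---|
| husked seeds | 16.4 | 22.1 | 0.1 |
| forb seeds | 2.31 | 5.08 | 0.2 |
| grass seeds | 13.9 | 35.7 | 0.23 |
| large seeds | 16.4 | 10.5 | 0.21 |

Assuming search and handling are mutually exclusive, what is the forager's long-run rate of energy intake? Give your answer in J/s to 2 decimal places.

0.60 J/s

Energy encountered per unit search time: 0.1×16.4 + 0.2×2.31 + 0.23×13.9 + 0.21×16.4 = 8.743 J/s.
Handling time per unit search time: 0.1×22.1 + 0.2×5.08 + 0.23×35.7 + 0.21×10.5 = 13.64.
Rate = 8.743/(1 + 13.64) = 0.5971 J/s.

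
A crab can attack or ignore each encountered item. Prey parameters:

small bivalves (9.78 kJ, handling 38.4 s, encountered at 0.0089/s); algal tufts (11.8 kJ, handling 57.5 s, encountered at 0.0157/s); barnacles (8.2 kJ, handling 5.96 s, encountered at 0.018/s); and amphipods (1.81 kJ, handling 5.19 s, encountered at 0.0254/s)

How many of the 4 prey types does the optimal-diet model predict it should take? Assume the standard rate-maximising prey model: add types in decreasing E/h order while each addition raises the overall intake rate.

4

Rank by E/h (kJ/s): barnacles 1.38, amphipods 0.349, small bivalves 0.255, algal tufts 0.205. Include each in turn until the next type's E/h falls below the running intake rate.
Rate on top 1: 0.1333. amphipods: 0.349 > 0.1333 → include.
Rate on top 2: 0.1562. small bivalves: 0.255 > 0.1562 → include.
Rate on top 3: 0.1775. algal tufts: 0.205 > 0.1775 → include.
Optimal diet: barnacles, amphipods, small bivalves, algal tufts — 4 of 4 types.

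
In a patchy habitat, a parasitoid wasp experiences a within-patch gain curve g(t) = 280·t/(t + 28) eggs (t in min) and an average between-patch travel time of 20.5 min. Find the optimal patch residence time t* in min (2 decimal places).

Optimal t* satisfies g'(t*) = g(t*)/(T + t*).
g'(t) = 280·28/(t + 28)². Setting 280·28/(t+28)² = 280t/[(t+28)(20.5+t)] gives 28(20.5+t) = t(t+28), so t² = 28×20.5 = 574.
t* = √574 = 23.96 min.

23.96 min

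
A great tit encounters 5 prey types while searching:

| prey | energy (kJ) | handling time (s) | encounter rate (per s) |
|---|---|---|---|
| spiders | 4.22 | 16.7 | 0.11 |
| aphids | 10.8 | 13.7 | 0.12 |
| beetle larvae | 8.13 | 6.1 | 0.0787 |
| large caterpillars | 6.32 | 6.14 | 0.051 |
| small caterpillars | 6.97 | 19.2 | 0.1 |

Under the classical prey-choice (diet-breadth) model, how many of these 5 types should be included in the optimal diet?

3

E/h in descending order: beetle larvae 1.33, large caterpillars 1.03, aphids 0.788, small caterpillars 0.363, spiders 0.253 kJ/s. The optimal diet is the largest prefix of this list for which every included type satisfies E_i/h_i > R on the types above it.
Rate on top 1: 0.4323. large caterpillars: 1.03 > 0.4323 → include.
Rate on top 2: 0.5366. aphids: 0.788 > 0.5366 → include.
Rate on top 3: 0.657. small caterpillars: 0.363 < 0.657 → exclude; stop.
Optimal diet: beetle larvae, large caterpillars, aphids — 3 of 5 types.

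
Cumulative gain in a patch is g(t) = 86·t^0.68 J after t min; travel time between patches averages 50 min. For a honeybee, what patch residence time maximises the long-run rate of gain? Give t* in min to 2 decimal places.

By the marginal value theorem, leave when the instantaneous gain rate g'(t) equals the habitat-wide average g(t)/(T + t).
g'(t) = 0.68·86·t^-0.32. Setting 0.68·86·t^-0.32 = 86·t^0.68/(50+t) gives 0.68(50+t) = t, so 0.32·t = 0.68×50.
t* = 0.68×50/0.32 = 106.3 min.

106.25 min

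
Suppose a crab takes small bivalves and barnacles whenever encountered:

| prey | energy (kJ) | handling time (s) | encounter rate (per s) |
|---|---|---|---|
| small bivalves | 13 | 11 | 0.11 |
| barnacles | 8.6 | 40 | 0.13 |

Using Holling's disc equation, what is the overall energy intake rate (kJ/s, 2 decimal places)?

R = Σλ_iE_i / (1 + Σλ_ih_i)
Numerator: 0.11×13 + 0.13×8.6 = 2.548
Denominator: 1 + 0.11×11 + 0.13×40 = 7.41
R = 2.548/7.41 = 0.3439 kJ/s

0.34 kJ/s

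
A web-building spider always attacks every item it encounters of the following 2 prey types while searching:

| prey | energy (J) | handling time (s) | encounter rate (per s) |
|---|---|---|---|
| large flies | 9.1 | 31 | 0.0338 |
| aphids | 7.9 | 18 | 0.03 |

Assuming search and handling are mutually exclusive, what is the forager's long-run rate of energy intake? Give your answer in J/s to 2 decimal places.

0.21 J/s

Energy encountered per unit search time: 0.0338×9.1 + 0.03×7.9 = 0.5446 J/s.
Handling time per unit search time: 0.0338×31 + 0.03×18 = 1.588.
Rate = 0.5446/(1 + 1.588) = 0.2104 J/s.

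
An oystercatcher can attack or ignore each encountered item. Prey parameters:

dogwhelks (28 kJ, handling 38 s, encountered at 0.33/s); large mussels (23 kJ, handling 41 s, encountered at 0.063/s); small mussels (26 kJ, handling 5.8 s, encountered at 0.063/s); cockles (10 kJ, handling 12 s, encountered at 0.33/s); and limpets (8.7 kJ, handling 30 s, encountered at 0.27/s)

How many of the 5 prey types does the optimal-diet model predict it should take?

Profitabilities (E/h, kJ/s): small mussels 4.48, cockles 0.833, dogwhelks 0.737, large mussels 0.561, limpets 0.29. Add prey in this order while the next type's profitability exceeds the intake rate on those already taken.
Rate on top 1: 1.2. cockles: 0.833 < 1.2 → exclude; stop.
Optimal diet: small mussels — 1 of 5 types.

1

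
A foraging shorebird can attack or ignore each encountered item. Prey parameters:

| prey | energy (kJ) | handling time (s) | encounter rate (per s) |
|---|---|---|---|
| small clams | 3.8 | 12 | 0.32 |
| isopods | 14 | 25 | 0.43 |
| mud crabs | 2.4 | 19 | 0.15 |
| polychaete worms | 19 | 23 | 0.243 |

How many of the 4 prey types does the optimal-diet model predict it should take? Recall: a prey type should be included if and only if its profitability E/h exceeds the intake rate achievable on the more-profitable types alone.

1

Profitabilities (E/h, kJ/s): polychaete worms 0.826, isopods 0.56, small clams 0.317, mud crabs 0.126. Add prey in this order while the next type's profitability exceeds the intake rate on those already taken.
Rate on top 1: 0.7007. isopods: 0.56 < 0.7007 → exclude; stop.
Optimal diet: polychaete worms — 1 of 4 types.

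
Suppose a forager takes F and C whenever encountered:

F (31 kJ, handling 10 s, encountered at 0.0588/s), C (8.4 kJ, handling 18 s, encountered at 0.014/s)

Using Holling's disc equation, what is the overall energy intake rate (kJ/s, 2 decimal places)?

Energy encountered per unit search time: 0.0588×31 + 0.014×8.4 = 1.94 kJ/s.
Handling time per unit search time: 0.0588×10 + 0.014×18 = 0.84.
Rate = 1.94/(1 + 0.84) = 1.055 kJ/s.

1.05 kJ/s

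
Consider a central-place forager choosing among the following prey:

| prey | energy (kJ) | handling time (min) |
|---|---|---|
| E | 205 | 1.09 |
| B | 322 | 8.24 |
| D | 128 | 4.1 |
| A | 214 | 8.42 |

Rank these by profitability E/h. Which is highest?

In descending order of E/h:
E: 205/1.09 = 188 kJ/min
B: 322/8.24 = 39.1 kJ/min
D: 128/4.1 = 31.2 kJ/min
A: 214/8.42 = 25.4 kJ/min

E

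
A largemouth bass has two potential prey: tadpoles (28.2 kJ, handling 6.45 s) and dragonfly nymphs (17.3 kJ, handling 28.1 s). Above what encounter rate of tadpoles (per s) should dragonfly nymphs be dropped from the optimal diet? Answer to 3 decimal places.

The zero-one rule: include dragonfly nymphs iff E₂/h₂ > λE₁/(1+λh₁). Equality gives the switch point.
λE₁h₂ = E₂ + λE₂h₁ ⇒ λ = E₂/(E₁h₂ − E₂h₁) = 17.3/(792.4 − 111.6) = 0.02541 per s.

0.025 per s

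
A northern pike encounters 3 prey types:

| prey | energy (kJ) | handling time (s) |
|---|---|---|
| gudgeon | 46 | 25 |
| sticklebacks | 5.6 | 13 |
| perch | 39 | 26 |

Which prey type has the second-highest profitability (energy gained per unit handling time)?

perch

In descending order of E/h:
gudgeon: 46/25 = 1.84 kJ/s
perch: 39/26 = 1.5 kJ/s
sticklebacks: 5.6/13 = 0.431 kJ/s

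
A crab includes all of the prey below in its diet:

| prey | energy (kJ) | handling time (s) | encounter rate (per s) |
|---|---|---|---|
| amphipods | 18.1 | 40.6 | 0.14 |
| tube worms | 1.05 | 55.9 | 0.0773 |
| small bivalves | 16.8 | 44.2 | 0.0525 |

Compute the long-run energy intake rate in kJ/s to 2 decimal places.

Energy encountered per unit search time: 0.14×18.1 + 0.0773×1.05 + 0.0525×16.8 = 3.497 kJ/s.
Handling time per unit search time: 0.14×40.6 + 0.0773×55.9 + 0.0525×44.2 = 12.33.
Rate = 3.497/(1 + 12.33) = 0.2624 kJ/s.

0.26 kJ/s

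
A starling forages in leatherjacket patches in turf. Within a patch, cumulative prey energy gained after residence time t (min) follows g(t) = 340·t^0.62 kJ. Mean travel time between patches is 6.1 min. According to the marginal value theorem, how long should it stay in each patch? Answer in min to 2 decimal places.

Maximise g(t)/(T+t): set derivative to zero → g'(t)(T+t) = g(t).
g'(t) = 0.62·340·t^-0.38. Setting 0.62·340·t^-0.38 = 340·t^0.62/(6.1+t) gives 0.62(6.1+t) = t, so 0.38·t = 0.62×6.1.
t* = 0.62×6.1/0.38 = 9.953 min.

9.95 min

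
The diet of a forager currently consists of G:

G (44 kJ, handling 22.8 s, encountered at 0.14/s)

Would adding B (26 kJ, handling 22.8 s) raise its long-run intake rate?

Intake rate on the current diet: R = (0.14×44) / (1 + 0.14×22.8) = 6.16/4.192 = 1.469 kJ/s.
Profitability of B: 26/22.8 = 1.14 kJ/s.
Since 1.14 < R, time spent handling B is better spent searching.

No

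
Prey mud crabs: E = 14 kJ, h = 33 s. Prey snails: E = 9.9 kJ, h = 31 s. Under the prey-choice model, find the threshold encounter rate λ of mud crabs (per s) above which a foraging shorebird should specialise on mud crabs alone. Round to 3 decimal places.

The zero-one rule: include snails iff E₂/h₂ > λE₁/(1+λh₁). Equality gives the switch point.
λE₁h₂ = E₂ + λE₂h₁ ⇒ λ = E₂/(E₁h₂ − E₂h₁) = 9.9/(434 − 326.7) = 0.09226 per s.

0.092 per s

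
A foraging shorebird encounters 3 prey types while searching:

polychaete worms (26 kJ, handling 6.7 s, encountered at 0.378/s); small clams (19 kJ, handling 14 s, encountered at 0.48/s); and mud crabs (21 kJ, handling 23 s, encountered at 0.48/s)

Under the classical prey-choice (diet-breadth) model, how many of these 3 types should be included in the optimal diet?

Rank by E/h (kJ/s): polychaete worms 3.88, small clams 1.36, mud crabs 0.913. Include each in turn until the next type's E/h falls below the running intake rate.
Rate on top 1: 2.782. small clams: 1.36 < 2.782 → exclude; stop.
Optimal diet: polychaete worms — 1 of 3 types.

1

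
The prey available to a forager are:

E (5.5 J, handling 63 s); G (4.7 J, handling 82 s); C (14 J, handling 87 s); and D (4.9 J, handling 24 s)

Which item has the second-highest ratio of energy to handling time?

C

Profitability E/h (J/s): E = 5.5/63 = 0.0873, G = 4.7/82 = 0.0573, C = 14/87 = 0.161, D = 4.9/24 = 0.204.
Ranked: D > C > E > G.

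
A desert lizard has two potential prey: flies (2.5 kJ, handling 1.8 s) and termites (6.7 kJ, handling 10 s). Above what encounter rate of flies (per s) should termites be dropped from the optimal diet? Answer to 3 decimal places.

At the threshold, the rate on flies alone equals the profitability of termites: λ·2.5/(1 + λ·1.8) = 6.7/10 = 0.67.
Rearranging, λ(2.5 − 0.67×1.8) = 0.67, so λ = 0.67/1.294 = 0.5178 per s.

0.518 per s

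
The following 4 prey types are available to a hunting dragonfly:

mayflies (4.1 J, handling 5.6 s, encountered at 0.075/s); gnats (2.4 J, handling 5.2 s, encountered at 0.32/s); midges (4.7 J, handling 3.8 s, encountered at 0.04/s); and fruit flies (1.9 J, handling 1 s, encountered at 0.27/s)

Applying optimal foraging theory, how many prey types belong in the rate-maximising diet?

Profitabilities (E/h, J/s): fruit flies 1.9, midges 1.24, mayflies 0.732, gnats 0.462. Add prey in this order while the next type's profitability exceeds the intake rate on those already taken.
Rate on top 1: 0.4039. midges: 1.24 > 0.4039 → include.
Rate on top 2: 0.493. mayflies: 0.732 > 0.493 → include.
Rate on top 3: 0.5475. gnats: 0.462 < 0.5475 → exclude; stop.
Optimal diet: fruit flies, midges, mayflies — 3 of 4 types.

3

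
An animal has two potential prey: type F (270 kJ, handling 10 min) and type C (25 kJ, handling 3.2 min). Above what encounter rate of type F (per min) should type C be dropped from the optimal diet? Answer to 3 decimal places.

0.041 per min

Drop type C once their profitability E₂/h₂ falls below the rate achievable on type F alone: E₂/h₂ = λE₁/(1 + λh₁).
Solve for λ: λE₁h₂ = E₂(1 + λh₁) → λ(E₁h₂ − E₂h₁) = E₂ → λ = E₂/(E₁h₂ − E₂h₁).
λ = 25/(270×3.2 − 25×10) = 25/614 = 0.04072 per min.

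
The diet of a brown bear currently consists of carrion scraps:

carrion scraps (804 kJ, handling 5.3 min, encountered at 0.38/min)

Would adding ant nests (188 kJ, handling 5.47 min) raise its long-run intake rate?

No

On carrion scraps alone, R = ΣλE/(1+Σλh) = 305.5/3.014 = 101.4 kJ/min.
Profitability of ant nests: 188/5.47 = 34.37 kJ/min.
34.37 < 101.4, so adding ant nests would lower the average — exclude it.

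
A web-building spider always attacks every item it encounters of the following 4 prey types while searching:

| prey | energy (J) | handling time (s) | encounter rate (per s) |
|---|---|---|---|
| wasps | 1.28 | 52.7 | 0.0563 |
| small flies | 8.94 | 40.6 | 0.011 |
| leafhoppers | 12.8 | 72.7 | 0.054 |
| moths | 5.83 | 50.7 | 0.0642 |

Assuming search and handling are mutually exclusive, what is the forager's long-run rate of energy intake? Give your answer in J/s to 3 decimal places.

R = (0.0563×1.28 + 0.011×8.94 + 0.054×12.8 + 0.0642×5.83) / (1 + 0.0563×52.7 + 0.011×40.6 + 0.054×72.7 + 0.0642×50.7) = 1.236/11.59 = 0.1066 J/s.

0.107 J/s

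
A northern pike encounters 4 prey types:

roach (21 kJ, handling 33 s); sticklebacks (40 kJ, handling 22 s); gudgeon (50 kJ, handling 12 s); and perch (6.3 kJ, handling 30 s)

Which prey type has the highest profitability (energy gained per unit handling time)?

In descending order of E/h:
gudgeon: 50/12 = 4.17 kJ/s
sticklebacks: 40/22 = 1.82 kJ/s
roach: 21/33 = 0.636 kJ/s
perch: 6.3/30 = 0.21 kJ/s

gudgeon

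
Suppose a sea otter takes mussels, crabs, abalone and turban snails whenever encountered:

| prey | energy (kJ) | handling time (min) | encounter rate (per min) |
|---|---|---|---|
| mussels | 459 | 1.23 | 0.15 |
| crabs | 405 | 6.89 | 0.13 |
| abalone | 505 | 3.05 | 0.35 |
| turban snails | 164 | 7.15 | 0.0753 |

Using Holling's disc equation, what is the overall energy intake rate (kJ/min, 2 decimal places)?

R = Σλ_iE_i / (1 + Σλ_ih_i)
Numerator: 0.15×459 + 0.13×405 + 0.35×505 + 0.0753×164 = 310.6
Denominator: 1 + 0.15×1.23 + 0.13×6.89 + 0.35×3.05 + 0.0753×7.15 = 3.686
R = 310.6/3.686 = 84.26 kJ/min

84.26 kJ/min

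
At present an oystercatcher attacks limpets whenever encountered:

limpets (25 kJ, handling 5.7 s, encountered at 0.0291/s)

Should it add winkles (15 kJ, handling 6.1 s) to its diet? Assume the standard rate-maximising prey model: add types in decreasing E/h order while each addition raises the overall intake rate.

On limpets alone, R = ΣλE/(1+Σλh) = 0.7275/1.166 = 0.624 kJ/s.
winkles: E/h = 15/6.1 = 2.459 kJ/s.
2.459 > 0.624, so adding winkles raises the average — include it.

Yes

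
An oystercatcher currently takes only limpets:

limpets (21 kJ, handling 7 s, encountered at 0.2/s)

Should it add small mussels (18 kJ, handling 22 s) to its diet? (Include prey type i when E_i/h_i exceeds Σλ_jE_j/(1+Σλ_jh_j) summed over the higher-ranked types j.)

No

Current rate: (0.2×21)/(1 + 0.2×7) = 1.75 kJ/s.
Profitability of small mussels: 18/22 = 0.8182 kJ/s.
0.8182 < 1.75, so adding small mussels would lower the average — exclude it.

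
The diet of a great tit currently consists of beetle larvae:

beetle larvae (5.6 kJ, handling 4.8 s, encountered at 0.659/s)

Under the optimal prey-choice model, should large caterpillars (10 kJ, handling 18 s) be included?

No

Intake rate on the current diet: R = (0.659×5.6) / (1 + 0.659×4.8) = 3.69/4.163 = 0.8864 kJ/s.
Profitability of large caterpillars: 10/18 = 0.5556 kJ/s.
0.5556 < 0.8864, so adding large caterpillars would lower the average — exclude it.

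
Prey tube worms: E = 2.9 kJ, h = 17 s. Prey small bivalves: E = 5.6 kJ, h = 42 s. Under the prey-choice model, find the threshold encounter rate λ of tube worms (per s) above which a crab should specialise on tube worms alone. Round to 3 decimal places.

0.211 per s

At the threshold, the rate on tube worms alone equals the profitability of small bivalves: λ·2.9/(1 + λ·17) = 5.6/42 = 0.1333.
Rearranging, λ(2.9 − 0.1333×17) = 0.1333, so λ = 0.1333/0.6333 = 0.2105 per s.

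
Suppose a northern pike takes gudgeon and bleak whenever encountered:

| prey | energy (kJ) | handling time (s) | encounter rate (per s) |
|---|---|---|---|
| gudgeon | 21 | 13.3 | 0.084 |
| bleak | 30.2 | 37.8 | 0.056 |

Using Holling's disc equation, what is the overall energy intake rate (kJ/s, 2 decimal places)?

0.82 kJ/s

R = (0.084×21 + 0.056×30.2) / (1 + 0.084×13.3 + 0.056×37.8) = 3.455/4.234 = 0.8161 kJ/s.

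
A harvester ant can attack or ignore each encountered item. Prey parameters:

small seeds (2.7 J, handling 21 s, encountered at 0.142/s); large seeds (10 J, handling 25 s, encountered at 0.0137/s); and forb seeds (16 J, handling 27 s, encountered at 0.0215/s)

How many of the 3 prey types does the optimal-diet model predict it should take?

E/h in descending order: forb seeds 0.593, large seeds 0.4, small seeds 0.129 J/s. The optimal diet is the largest prefix of this list for which every included type satisfies E_i/h_i > R on the types above it.
Rate on top 1: 0.2177. large seeds: 0.4 > 0.2177 → include.
Rate on top 2: 0.2501. small seeds: 0.129 < 0.2501 → exclude; stop.
Optimal diet: forb seeds, large seeds — 2 of 3 types.

2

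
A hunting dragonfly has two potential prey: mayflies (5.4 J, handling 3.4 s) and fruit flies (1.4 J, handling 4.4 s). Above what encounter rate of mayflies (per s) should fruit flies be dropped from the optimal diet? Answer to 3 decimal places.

At the threshold, the rate on mayflies alone equals the profitability of fruit flies: λ·5.4/(1 + λ·3.4) = 1.4/4.4 = 0.3182.
Rearranging, λ(5.4 − 0.3182×3.4) = 0.3182, so λ = 0.3182/4.318 = 0.07368 per s.

0.074 per s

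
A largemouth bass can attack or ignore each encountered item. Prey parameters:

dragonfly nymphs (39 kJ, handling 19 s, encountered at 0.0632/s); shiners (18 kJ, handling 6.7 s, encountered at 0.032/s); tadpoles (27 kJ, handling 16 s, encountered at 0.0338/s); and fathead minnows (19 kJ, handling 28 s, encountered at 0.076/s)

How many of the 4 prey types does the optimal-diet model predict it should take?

E/h in descending order: shiners 2.69, dragonfly nymphs 2.05, tadpoles 1.69, fathead minnows 0.679 kJ/s. The optimal diet is the largest prefix of this list for which every included type satisfies E_i/h_i > R on the types above it.
Rate on top 1: 0.4743. dragonfly nymphs: 2.05 > 0.4743 → include.
Rate on top 2: 1.259. tadpoles: 1.69 > 1.259 → include.
Rate on top 3: 1.337. fathead minnows: 0.679 < 1.337 → exclude; stop.
Optimal diet: shiners, dragonfly nymphs, tadpoles — 3 of 4 types.

3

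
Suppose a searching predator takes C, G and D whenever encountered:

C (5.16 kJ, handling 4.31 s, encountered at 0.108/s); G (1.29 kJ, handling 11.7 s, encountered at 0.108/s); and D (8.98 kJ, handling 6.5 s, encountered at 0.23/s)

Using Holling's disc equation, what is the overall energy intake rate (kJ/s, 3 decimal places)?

0.654 kJ/s

R = Σλ_iE_i / (1 + Σλ_ih_i)
Numerator: 0.108×5.16 + 0.108×1.29 + 0.23×8.98 = 2.762
Denominator: 1 + 0.108×4.31 + 0.108×11.7 + 0.23×6.5 = 4.224
R = 2.762/4.224 = 0.6539 kJ/s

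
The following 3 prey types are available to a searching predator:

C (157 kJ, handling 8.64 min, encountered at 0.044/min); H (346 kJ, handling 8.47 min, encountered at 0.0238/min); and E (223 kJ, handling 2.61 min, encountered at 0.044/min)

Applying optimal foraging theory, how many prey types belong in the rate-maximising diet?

3

Rank by E/h (kJ/min): E 85.4, H 40.9, C 18.2. Include each in turn until the next type's E/h falls below the running intake rate.
Rate on top 1: 8.801. H: 40.9 > 8.801 → include.
Rate on top 2: 13.71. C: 18.2 > 13.71 → include.
Optimal diet: E, H, C — 3 of 3 types.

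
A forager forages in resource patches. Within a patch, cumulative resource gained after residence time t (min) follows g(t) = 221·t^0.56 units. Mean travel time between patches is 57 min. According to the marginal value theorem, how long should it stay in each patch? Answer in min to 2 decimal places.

72.55 min

Maximise g(t)/(T+t): set derivative to zero → g'(t)(T+t) = g(t).
g'(t) = 0.56·221·t^-0.44. Setting 0.56·221·t^-0.44 = 221·t^0.56/(57+t) gives 0.56(57+t) = t, so 0.44·t = 0.56×57.
t* = 0.56×57/0.44 = 72.55 min.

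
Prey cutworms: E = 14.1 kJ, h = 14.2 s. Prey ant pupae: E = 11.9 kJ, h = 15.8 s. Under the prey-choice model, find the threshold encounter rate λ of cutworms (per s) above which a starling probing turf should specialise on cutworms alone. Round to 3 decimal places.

0.221 per s

Drop ant pupae once their profitability E₂/h₂ falls below the rate achievable on cutworms alone: E₂/h₂ = λE₁/(1 + λh₁).
Solve for λ: λE₁h₂ = E₂(1 + λh₁) → λ(E₁h₂ − E₂h₁) = E₂ → λ = E₂/(E₁h₂ − E₂h₁).
λ = 11.9/(14.1×15.8 − 11.9×14.2) = 11.9/53.8 = 0.2212 per s.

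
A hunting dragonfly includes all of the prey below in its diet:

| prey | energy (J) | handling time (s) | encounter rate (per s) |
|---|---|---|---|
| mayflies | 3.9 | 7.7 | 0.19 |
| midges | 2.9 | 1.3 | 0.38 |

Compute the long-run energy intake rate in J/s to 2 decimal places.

0.62 J/s

Energy encountered per unit search time: 0.19×3.9 + 0.38×2.9 = 1.843 J/s.
Handling time per unit search time: 0.19×7.7 + 0.38×1.3 = 1.957.
Rate = 1.843/(1 + 1.957) = 0.6233 J/s.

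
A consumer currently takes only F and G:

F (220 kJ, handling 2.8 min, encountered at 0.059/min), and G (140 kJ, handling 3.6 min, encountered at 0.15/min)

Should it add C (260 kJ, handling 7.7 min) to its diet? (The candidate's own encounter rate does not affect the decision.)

Intake rate on the current diet: R = (0.059×220 + 0.15×140) / (1 + 0.059×2.8 + 0.15×3.6) = 33.98/1.705 = 19.93 kJ/min.
Profitability of C: 260/7.7 = 33.77 kJ/min.
Since 33.77 > R, including C increases the long-run rate.

Yes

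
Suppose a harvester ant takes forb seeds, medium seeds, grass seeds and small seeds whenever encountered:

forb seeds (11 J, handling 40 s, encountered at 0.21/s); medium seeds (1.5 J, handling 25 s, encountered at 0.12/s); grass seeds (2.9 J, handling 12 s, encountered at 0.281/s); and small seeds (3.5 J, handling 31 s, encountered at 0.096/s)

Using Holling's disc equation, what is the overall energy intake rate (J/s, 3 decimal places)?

Energy encountered per unit search time: 0.21×11 + 0.12×1.5 + 0.281×2.9 + 0.096×3.5 = 3.641 J/s.
Handling time per unit search time: 0.21×40 + 0.12×25 + 0.281×12 + 0.096×31 = 17.75.
Rate = 3.641/(1 + 17.75) = 0.1942 J/s.

0.194 J/s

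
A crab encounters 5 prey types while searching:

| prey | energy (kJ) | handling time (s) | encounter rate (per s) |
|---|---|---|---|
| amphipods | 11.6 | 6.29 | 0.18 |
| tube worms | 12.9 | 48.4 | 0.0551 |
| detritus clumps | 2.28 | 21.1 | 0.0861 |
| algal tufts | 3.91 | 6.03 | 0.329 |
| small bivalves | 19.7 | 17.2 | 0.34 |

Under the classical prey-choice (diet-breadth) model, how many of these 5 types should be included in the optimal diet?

Profitabilities (E/h, kJ/s): amphipods 1.84, small bivalves 1.15, algal tufts 0.648, tube worms 0.267, detritus clumps 0.108. Add prey in this order while the next type's profitability exceeds the intake rate on those already taken.
Rate on top 1: 0.9793. small bivalves: 1.15 > 0.9793 → include.
Rate on top 2: 1.101. algal tufts: 0.648 < 1.101 → exclude; stop.
Optimal diet: amphipods, small bivalves — 2 of 5 types.

2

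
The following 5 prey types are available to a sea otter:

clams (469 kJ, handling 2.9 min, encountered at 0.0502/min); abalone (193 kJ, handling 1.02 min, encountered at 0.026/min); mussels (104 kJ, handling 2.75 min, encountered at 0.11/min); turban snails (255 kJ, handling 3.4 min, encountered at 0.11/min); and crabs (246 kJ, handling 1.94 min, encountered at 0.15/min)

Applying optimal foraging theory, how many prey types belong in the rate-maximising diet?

4

Rank by E/h (kJ/min): abalone 189, clams 162, crabs 127, turban snails 75, mussels 37.8. Include each in turn until the next type's E/h falls below the running intake rate.
Rate on top 1: 4.888. clams: 162 > 4.888 → include.
Rate on top 2: 24.37. crabs: 127 > 24.37 → include.
Rate on top 3: 44.74. turban snails: 75 > 44.74 → include.
Rate on top 4: 50.9. mussels: 37.8 < 50.9 → exclude; stop.
Optimal diet: abalone, clams, crabs, turban snails — 4 of 5 types.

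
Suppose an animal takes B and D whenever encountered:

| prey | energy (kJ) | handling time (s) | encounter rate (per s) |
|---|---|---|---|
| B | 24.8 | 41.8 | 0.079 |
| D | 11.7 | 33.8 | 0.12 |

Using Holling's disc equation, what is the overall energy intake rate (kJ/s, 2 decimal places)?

0.40 kJ/s

Energy encountered per unit search time: 0.079×24.8 + 0.12×11.7 = 3.363 kJ/s.
Handling time per unit search time: 0.079×41.8 + 0.12×33.8 = 7.358.
Rate = 3.363/(1 + 7.358) = 0.4024 kJ/s.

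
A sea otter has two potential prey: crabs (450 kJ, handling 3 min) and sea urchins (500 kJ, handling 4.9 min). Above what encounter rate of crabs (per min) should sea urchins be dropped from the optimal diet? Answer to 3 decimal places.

0.709 per min

The zero-one rule: include sea urchins iff E₂/h₂ > λE₁/(1+λh₁). Equality gives the switch point.
λE₁h₂ = E₂ + λE₂h₁ ⇒ λ = E₂/(E₁h₂ − E₂h₁) = 500/(2205 − 1500) = 0.7092 per min.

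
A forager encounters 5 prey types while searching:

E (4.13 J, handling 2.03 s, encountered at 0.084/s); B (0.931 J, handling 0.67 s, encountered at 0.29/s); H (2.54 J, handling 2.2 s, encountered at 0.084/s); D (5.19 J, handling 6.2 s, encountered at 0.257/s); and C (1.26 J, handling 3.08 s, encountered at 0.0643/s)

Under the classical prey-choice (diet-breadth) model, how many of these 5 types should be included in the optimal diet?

Profitabilities (E/h, J/s): E 2.03, B 1.39, H 1.15, D 0.837, C 0.409. Add prey in this order while the next type's profitability exceeds the intake rate on those already taken.
Rate on top 1: 0.2964. B: 1.39 > 0.2964 → include.
Rate on top 2: 0.452. H: 1.15 > 0.452 → include.
Rate on top 3: 0.5358. D: 0.837 > 0.5358 → include.
Rate on top 4: 0.6885. C: 0.409 < 0.6885 → exclude; stop.
Optimal diet: E, B, H, D — 4 of 5 types.

4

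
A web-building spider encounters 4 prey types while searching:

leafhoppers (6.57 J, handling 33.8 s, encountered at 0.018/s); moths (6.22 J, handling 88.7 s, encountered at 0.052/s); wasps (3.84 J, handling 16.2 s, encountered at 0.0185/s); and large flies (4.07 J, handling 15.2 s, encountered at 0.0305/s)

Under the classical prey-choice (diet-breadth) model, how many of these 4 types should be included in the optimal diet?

3

E/h in descending order: large flies 0.268, wasps 0.237, leafhoppers 0.194, moths 0.0701 J/s. The optimal diet is the largest prefix of this list for which every included type satisfies E_i/h_i > R on the types above it.
Rate on top 1: 0.08481. wasps: 0.237 > 0.08481 → include.
Rate on top 2: 0.1107. leafhoppers: 0.194 > 0.1107 → include.
Rate on top 3: 0.1322. moths: 0.0701 < 0.1322 → exclude; stop.
Optimal diet: large flies, wasps, leafhoppers — 3 of 4 types.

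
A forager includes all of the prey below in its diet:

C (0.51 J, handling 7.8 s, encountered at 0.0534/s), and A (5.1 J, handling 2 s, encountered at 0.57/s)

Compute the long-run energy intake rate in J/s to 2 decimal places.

Energy encountered per unit search time: 0.0534×0.51 + 0.57×5.1 = 2.934 J/s.
Handling time per unit search time: 0.0534×7.8 + 0.57×2 = 1.557.
Rate = 2.934/(1 + 1.557) = 1.148 J/s.

1.15 J/s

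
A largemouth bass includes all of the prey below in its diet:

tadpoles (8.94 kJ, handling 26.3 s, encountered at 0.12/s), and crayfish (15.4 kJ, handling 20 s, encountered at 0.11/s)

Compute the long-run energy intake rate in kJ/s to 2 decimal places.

Energy encountered per unit search time: 0.12×8.94 + 0.11×15.4 = 2.767 kJ/s.
Handling time per unit search time: 0.12×26.3 + 0.11×20 = 5.356.
Rate = 2.767/(1 + 5.356) = 0.4353 kJ/s.

0.44 kJ/s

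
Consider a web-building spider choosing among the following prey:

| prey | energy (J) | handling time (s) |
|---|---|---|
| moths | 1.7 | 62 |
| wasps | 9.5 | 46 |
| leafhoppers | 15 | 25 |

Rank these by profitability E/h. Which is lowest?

moths

In descending order of E/h:
leafhoppers: 15/25 = 0.6 J/s
wasps: 9.5/46 = 0.207 J/s
moths: 1.7/62 = 0.0274 J/s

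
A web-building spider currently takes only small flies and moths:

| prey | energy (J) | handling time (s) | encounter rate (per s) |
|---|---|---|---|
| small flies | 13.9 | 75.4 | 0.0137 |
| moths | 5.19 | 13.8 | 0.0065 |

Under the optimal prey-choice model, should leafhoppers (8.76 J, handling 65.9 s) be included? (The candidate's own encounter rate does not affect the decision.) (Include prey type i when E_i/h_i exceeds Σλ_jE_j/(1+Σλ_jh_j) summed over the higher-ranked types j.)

Yes

Current rate: (0.0137×13.9 + 0.0065×5.19)/(1 + 0.0137×75.4 + 0.0065×13.8) = 0.1056 J/s.
Profitability of leafhoppers: 8.76/65.9 = 0.1329 J/s.
0.1329 > 0.1056, so adding leafhoppers raises the average — include it.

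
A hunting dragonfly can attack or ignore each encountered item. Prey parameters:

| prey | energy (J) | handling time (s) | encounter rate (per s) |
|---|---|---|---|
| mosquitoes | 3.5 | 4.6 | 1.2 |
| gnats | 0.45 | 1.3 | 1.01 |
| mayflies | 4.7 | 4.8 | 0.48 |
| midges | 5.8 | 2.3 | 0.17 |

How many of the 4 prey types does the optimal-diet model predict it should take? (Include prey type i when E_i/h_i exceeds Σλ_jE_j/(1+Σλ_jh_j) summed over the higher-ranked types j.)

Profitabilities (E/h, J/s): midges 2.52, mayflies 0.979, mosquitoes 0.761, gnats 0.346. Add prey in this order while the next type's profitability exceeds the intake rate on those already taken.
Rate on top 1: 0.7088. mayflies: 0.979 > 0.7088 → include.
Rate on top 2: 0.8774. mosquitoes: 0.761 < 0.8774 → exclude; stop.
Optimal diet: midges, mayflies — 2 of 4 types.

2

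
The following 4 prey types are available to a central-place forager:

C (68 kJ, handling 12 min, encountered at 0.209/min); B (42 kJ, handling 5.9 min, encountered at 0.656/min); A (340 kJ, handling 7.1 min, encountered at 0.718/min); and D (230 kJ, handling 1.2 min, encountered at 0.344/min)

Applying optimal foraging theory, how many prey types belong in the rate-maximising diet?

Rank by E/h (kJ/min): D 192, A 47.9, B 7.12, C 5.67. Include each in turn until the next type's E/h falls below the running intake rate.
Rate on top 1: 56. A: 47.9 < 56 → exclude; stop.
Optimal diet: D — 1 of 4 types.

1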